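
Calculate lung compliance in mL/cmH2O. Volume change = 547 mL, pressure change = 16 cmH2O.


C = dV / dP
C = 547 / 16
C = 34.19 mL/cmH2O


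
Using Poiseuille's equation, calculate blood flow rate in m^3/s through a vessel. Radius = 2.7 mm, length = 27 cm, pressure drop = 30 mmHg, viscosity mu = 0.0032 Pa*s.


Q = pi*r^4*dP / (8*mu*L)
r = 0.0027 m, L = 0.27 m
dP = 30 mmHg = 3999.66 Pa
Q = 9.6610e-05 m^3/s


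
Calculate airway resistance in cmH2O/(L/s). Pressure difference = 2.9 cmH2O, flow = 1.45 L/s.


R = dP / flow
R = 2.9 / 1.45
R = 2 cmH2O/(L/s)


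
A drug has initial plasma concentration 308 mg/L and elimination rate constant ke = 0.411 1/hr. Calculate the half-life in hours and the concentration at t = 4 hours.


t_half = ln(2) / ke = 0.693147 / 0.411 = 1.686 hr
C(t) = C0 * exp(-ke*t) = 308 * exp(-0.411*4)
C(4) = 59.51 mg/L


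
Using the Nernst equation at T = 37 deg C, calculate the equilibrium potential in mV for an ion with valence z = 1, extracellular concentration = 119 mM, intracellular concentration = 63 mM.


E = (RT/(zF)) * ln(C_out/C_in)
T = 37 + 273.15 = 310.15 K
E = (8.314 * 310.15 / (1 * 96485)) * ln(119/63)
E = 17 mV


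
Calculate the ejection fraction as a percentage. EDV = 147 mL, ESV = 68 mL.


SV = EDV - ESV = 147 - 68 = 79 mL
EF = SV/EDV * 100 = 79/147 * 100
EF = 53.74%


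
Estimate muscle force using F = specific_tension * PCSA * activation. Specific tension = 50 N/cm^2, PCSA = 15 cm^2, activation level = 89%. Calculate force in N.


F = sigma * PCSA * activation
F = 50 * 15 * 0.89
F = 667.5 N


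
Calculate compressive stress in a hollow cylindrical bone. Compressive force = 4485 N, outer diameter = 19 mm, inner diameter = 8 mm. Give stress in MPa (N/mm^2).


A = pi*(r_o^2 - r_i^2)
r_o = 9.5 mm, r_i = 4 mm
A = 233.263 mm^2
sigma = F/A = 4485 / 233.263
sigma = 19.23 MPa


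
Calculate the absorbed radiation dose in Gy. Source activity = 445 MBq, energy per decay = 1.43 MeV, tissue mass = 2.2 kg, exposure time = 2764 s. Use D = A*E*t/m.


A = 445 MBq = 4.4500e+08 Bq
E = 1.43 MeV = 2.29086e-13 J
D = A*E*t/m = 4.4500e+08*2.29086e-13*2764/2.2
D = 0.1281 Gy


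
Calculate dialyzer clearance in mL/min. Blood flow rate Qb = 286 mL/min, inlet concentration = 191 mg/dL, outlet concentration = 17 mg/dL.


K = Qb * (Cb_in - Cb_out) / Cb_in
K = 286 * (191 - 17) / 191
K = 260.5 mL/min


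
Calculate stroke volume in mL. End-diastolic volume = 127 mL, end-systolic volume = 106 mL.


SV = EDV - ESV
SV = 127 - 106
SV = 21 mL


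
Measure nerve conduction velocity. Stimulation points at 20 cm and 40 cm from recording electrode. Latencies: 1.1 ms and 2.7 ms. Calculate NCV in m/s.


Distance = (40 - 20) / 100 = 0.2 m
dt = (2.7 - 1.1) / 1000 = 0.0016 s
NCV = dist / dt = 125 m/s


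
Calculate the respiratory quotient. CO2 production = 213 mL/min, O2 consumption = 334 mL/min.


RQ = VCO2 / VO2
RQ = 213 / 334
RQ = 0.6377


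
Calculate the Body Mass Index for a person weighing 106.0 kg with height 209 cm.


BMI = weight / height^2
height = 209 cm = 2.09 m
BMI = 106.0 / 2.09^2
BMI = 24.27 kg/m^2


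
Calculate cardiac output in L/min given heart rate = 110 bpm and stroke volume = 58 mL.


CO = HR * SV
CO = 110 * 58 / 1000
CO = 6.38 L/min


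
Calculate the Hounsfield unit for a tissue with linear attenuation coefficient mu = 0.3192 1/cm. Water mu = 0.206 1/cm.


HU = ((mu_tissue - mu_water) / mu_water) * 1000
HU = ((0.3192 - 0.206) / 0.206) * 1000
HU = 549.5


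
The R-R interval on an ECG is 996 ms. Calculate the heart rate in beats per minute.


HR = 60 / RR_interval(s)
RR = 996 ms = 0.996 s
HR = 60 / 0.996 = 60.24 bpm


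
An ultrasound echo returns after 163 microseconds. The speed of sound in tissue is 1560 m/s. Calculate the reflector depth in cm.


depth = c * t / 2
t = 163 us = 1.6300e-04 s
depth = 1560 * 1.6300e-04 / 2
depth = 0.12714 m = 12.714 cm


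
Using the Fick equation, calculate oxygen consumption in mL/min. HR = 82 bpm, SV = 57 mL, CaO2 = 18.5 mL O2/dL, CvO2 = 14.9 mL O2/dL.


CO = HR*SV = 82*57/1000 = 4.674 L/min
a-v O2 diff = 18.5 - 14.9 = 3.6 mL/dL
VO2 = CO * (CaO2-CvO2) * 10 dL/L
VO2 = 4.674 * 3.6 * 10
VO2 = 168.3 mL/min


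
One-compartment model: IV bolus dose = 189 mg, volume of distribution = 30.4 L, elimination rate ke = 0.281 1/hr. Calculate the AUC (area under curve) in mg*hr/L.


C0 = Dose/Vd = 189/30.4 = 6.21711 mg/L
AUC = C0/ke = 6.21711/0.281
AUC = 22.12 mg*hr/L


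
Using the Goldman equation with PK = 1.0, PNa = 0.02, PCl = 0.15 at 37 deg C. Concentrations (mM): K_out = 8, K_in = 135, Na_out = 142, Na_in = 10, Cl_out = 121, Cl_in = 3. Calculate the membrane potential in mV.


Vm = (RT/F)*ln((PK*Ko + PNa*Nao + PCl*Cli)/(PK*Ki + PNa*Nai + PCl*Clo))
Numer = 11.29, Denom = 153.35
Vm = -69.72 mV


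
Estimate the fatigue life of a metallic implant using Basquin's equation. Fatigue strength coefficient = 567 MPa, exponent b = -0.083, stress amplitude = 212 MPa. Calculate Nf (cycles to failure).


sigma_a = sigma_f' * (2Nf)^b
2Nf = (sigma_a/sigma_f')^(1/b)
2Nf = (212/567)^(1/-0.083)
2Nf = 140461.27
Nf = 7.023e+04


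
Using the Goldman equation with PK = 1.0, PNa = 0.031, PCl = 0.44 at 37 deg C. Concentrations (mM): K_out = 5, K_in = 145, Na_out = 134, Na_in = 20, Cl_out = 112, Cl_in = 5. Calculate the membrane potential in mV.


Vm = (RT/F)*ln((PK*Ko + PNa*Nao + PCl*Cli)/(PK*Ki + PNa*Nai + PCl*Clo))
Numer = 11.354, Denom = 194.9
Vm = -75.98 mV


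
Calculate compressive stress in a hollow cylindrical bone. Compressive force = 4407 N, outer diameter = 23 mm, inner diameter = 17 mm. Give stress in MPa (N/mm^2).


A = pi*(r_o^2 - r_i^2)
r_o = 11.5 mm, r_i = 8.5 mm
A = 188.496 mm^2
sigma = F/A = 4407 / 188.496
sigma = 23.38 MPa


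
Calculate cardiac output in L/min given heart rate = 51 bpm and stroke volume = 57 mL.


CO = HR * SV
CO = 51 * 57 / 1000
CO = 2.907 L/min


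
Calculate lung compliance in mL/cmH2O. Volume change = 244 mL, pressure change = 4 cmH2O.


C = dV / dP
C = 244 / 4
C = 61 mL/cmH2O


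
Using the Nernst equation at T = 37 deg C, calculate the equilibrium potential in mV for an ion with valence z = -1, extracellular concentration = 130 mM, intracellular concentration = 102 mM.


E = (RT/(zF)) * ln(C_out/C_in)
T = 37 + 273.15 = 310.15 K
E = (8.314 * 310.15 / (-1 * 96485)) * ln(130/102)
E = -6.483 mV


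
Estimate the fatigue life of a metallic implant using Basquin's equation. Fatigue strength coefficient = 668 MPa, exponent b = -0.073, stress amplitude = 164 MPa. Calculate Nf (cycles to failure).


sigma_a = sigma_f' * (2Nf)^b
2Nf = (sigma_a/sigma_f')^(1/b)
2Nf = (164/668)^(1/-0.073)
2Nf = 2.2659029e+08
Nf = 1.1330e+08


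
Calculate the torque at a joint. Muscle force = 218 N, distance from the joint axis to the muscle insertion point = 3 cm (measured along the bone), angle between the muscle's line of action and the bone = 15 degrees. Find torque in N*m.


Torque = F * d * sin(theta)   (moment arm = d*sin(theta))
d = 3 cm = 0.03 m
Torque = 218 * 0.03 * sin(15)
Torque = 1.693 N*m


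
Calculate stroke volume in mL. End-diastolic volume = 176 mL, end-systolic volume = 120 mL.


SV = EDV - ESV
SV = 176 - 120
SV = 56 mL


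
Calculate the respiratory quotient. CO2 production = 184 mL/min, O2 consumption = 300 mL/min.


RQ = VCO2 / VO2
RQ = 184 / 300
RQ = 0.6133


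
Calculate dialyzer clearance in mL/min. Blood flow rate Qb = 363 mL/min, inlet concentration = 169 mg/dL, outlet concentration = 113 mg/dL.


K = Qb * (Cb_in - Cb_out) / Cb_in
K = 363 * (169 - 113) / 169
K = 120.3 mL/min


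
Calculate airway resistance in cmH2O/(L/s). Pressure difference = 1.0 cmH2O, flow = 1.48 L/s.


R = dP / flow
R = 1.0 / 1.48
R = 0.6757 cmH2O/(L/s)


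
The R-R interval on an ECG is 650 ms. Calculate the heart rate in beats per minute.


HR = 60 / RR_interval(s)
RR = 650 ms = 0.65 s
HR = 60 / 0.65 = 92.31 bpm


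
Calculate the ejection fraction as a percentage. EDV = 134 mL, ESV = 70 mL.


SV = EDV - ESV = 134 - 70 = 64 mL
EF = SV/EDV * 100 = 64/134 * 100
EF = 47.76%


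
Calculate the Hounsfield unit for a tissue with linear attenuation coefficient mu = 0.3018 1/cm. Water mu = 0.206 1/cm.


HU = ((mu_tissue - mu_water) / mu_water) * 1000
HU = ((0.3018 - 0.206) / 0.206) * 1000
HU = 465


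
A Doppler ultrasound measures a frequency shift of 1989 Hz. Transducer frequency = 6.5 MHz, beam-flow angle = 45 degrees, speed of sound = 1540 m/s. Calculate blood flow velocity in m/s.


v = fd * c / (2 * f0 * cos(theta))
v = 1989 * 1540 / (2 * 6.5000e+06 * cos(45))
v = 0.3332 m/s


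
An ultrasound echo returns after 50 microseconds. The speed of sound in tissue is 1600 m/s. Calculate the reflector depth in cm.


depth = c * t / 2
t = 50 us = 5.0000e-05 s
depth = 1600 * 5.0000e-05 / 2
depth = 0.04 m = 4 cm


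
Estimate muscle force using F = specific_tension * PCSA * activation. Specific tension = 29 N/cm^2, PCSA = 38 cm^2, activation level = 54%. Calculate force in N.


F = sigma * PCSA * activation
F = 29 * 38 * 0.54
F = 595.1 N


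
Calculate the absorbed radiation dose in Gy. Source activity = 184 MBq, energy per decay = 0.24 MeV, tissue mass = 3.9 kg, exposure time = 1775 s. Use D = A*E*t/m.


A = 184 MBq = 1.8400e+08 Bq
E = 0.24 MeV = 3.8448e-14 J
D = A*E*t/m = 1.8400e+08*3.8448e-14*1775/3.9
D = 0.00322 Gy


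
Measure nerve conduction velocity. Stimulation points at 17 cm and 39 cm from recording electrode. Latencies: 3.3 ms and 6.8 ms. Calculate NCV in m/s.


Distance = (39 - 17) / 100 = 0.22 m
dt = (6.8 - 3.3) / 1000 = 0.0035 s
NCV = dist / dt = 62.86 m/s


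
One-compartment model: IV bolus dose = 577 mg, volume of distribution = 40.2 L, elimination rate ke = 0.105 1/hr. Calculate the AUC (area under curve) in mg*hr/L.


C0 = Dose/Vd = 577/40.2 = 14.3532 mg/L
AUC = C0/ke = 14.3532/0.105
AUC = 136.7 mg*hr/L


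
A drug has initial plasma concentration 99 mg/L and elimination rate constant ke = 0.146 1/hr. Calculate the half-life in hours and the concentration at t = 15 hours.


t_half = ln(2) / ke = 0.693147 / 0.146 = 4.748 hr
C(t) = C0 * exp(-ke*t) = 99 * exp(-0.146*15)
C(15) = 11.08 mg/L


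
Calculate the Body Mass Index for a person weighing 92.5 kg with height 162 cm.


BMI = weight / height^2
height = 162 cm = 1.62 m
BMI = 92.5 / 1.62^2
BMI = 35.25 kg/m^2


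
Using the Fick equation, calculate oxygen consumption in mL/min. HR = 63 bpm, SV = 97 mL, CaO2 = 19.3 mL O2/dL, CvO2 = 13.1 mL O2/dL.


CO = HR*SV = 63*97/1000 = 6.111 L/min
a-v O2 diff = 19.3 - 13.1 = 6.2 mL/dL
VO2 = CO * (CaO2-CvO2) * 10 dL/L
VO2 = 6.111 * 6.2 * 10
VO2 = 378.9 mL/min


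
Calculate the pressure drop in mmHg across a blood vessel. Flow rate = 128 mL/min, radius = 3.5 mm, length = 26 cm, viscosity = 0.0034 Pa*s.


dP = 8*mu*L*Q / (pi*r^4)
Q = 128 mL/min = 2.13333e-06 m^3/s
dP = 32.0021 Pa = 32.0021 / 133.322 mmHg = 0.24 mmHg


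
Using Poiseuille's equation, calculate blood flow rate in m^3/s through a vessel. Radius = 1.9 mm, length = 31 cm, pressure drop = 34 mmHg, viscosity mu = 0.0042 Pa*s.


Q = pi*r^4*dP / (8*mu*L)
r = 0.0019 m, L = 0.31 m
dP = 34 mmHg = 4532.948 Pa
Q = 1.7817e-05 m^3/s


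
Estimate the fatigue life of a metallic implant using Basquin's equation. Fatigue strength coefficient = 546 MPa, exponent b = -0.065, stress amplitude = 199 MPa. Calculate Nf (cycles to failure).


sigma_a = sigma_f' * (2Nf)^b
2Nf = (sigma_a/sigma_f')^(1/b)
2Nf = (199/546)^(1/-0.065)
2Nf = 5542243.9
Nf = 2.7711e+06


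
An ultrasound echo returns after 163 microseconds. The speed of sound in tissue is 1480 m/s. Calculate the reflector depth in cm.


depth = c * t / 2
t = 163 us = 1.6300e-04 s
depth = 1480 * 1.6300e-04 / 2
depth = 0.12062 m = 12.062 cm


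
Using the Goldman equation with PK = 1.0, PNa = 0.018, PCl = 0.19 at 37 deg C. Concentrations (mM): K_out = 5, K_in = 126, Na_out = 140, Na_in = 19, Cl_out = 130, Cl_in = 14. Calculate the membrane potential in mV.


Vm = (RT/F)*ln((PK*Ko + PNa*Nao + PCl*Cli)/(PK*Ki + PNa*Nai + PCl*Clo))
Numer = 10.18, Denom = 151.042
Vm = -72.08 mV


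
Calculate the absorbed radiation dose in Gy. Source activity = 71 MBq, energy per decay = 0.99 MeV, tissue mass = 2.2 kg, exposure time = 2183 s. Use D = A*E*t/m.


A = 71 MBq = 7.1000e+07 Bq
E = 0.99 MeV = 1.58598e-13 J
D = A*E*t/m = 7.1000e+07*1.58598e-13*2183/2.2
D = 0.01117 Gy


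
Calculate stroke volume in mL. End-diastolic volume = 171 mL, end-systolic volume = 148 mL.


SV = EDV - ESV
SV = 171 - 148
SV = 23 mL


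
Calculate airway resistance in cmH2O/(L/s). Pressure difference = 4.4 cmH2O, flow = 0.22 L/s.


R = dP / flow
R = 4.4 / 0.22
R = 20 cmH2O/(L/s)


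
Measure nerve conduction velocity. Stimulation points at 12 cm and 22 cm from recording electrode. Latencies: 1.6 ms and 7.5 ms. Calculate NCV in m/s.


Distance = (22 - 12) / 100 = 0.1 m
dt = (7.5 - 1.6) / 1000 = 0.0059 s
NCV = dist / dt = 16.95 m/s


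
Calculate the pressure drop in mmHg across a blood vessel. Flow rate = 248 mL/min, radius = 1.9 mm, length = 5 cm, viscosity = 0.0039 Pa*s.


dP = 8*mu*L*Q / (pi*r^4)
Q = 248 mL/min = 4.13333e-06 m^3/s
dP = 157.493 Pa = 157.493 / 133.322 mmHg = 1.181 mmHg


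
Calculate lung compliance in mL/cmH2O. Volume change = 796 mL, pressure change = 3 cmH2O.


C = dV / dP
C = 796 / 3
C = 265.3 mL/cmH2O


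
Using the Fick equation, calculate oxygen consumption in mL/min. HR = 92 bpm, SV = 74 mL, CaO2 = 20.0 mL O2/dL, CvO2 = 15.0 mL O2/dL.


CO = HR*SV = 92*74/1000 = 6.808 L/min
a-v O2 diff = 20.0 - 15.0 = 5 mL/dL
VO2 = CO * (CaO2-CvO2) * 10 dL/L
VO2 = 6.808 * 5 * 10
VO2 = 340.4 mL/min


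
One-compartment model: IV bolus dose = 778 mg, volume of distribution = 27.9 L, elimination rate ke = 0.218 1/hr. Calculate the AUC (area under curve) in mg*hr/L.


C0 = Dose/Vd = 778/27.9 = 27.8853 mg/L
AUC = C0/ke = 27.8853/0.218
AUC = 127.9 mg*hr/L


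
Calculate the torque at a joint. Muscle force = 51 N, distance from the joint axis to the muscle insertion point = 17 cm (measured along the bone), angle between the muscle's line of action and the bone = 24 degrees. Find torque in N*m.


Torque = F * d * sin(theta)   (moment arm = d*sin(theta))
d = 17 cm = 0.17 m
Torque = 51 * 0.17 * sin(24)
Torque = 3.526 N*m


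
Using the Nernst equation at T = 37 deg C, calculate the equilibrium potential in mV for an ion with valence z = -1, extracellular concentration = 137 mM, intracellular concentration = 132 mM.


E = (RT/(zF)) * ln(C_out/C_in)
T = 37 + 273.15 = 310.15 K
E = (8.314 * 310.15 / (-1 * 96485)) * ln(137/132)
E = -0.9936 mV


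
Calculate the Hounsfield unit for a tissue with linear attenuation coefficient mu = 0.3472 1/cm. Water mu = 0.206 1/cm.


HU = ((mu_tissue - mu_water) / mu_water) * 1000
HU = ((0.3472 - 0.206) / 0.206) * 1000
HU = 685.4


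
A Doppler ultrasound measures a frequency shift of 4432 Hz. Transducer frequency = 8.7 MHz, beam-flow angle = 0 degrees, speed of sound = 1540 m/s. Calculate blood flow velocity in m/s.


v = fd * c / (2 * f0 * cos(theta))
v = 4432 * 1540 / (2 * 8.7000e+06 * cos(0))
v = 0.3923 m/s


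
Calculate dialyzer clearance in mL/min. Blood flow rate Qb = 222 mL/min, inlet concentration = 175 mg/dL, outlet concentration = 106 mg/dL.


K = Qb * (Cb_in - Cb_out) / Cb_in
K = 222 * (175 - 106) / 175
K = 87.53 mL/min


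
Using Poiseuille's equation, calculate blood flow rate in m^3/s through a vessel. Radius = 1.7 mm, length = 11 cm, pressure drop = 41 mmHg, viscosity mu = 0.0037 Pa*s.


Q = pi*r^4*dP / (8*mu*L)
r = 0.0017 m, L = 0.11 m
dP = 41 mmHg = 5466.202 Pa
Q = 4.4050e-05 m^3/s


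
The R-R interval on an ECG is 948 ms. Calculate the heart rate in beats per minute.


HR = 60 / RR_interval(s)
RR = 948 ms = 0.948 s
HR = 60 / 0.948 = 63.29 bpm


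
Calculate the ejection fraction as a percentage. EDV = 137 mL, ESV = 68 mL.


SV = EDV - ESV = 137 - 68 = 69 mL
EF = SV/EDV * 100 = 69/137 * 100
EF = 50.36%


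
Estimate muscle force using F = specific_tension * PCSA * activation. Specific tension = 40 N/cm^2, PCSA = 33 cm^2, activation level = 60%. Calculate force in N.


F = sigma * PCSA * activation
F = 40 * 33 * 0.6
F = 792 N


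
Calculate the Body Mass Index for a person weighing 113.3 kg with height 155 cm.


BMI = weight / height^2
height = 155 cm = 1.55 m
BMI = 113.3 / 1.55^2
BMI = 47.16 kg/m^2


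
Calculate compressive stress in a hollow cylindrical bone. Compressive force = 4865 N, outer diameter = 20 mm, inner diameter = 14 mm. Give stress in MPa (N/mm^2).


A = pi*(r_o^2 - r_i^2)
r_o = 10 mm, r_i = 7 mm
A = 160.221 mm^2
sigma = F/A = 4865 / 160.221
sigma = 30.36 MPa


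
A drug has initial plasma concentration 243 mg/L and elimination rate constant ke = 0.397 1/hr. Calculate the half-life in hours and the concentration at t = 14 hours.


t_half = ln(2) / ke = 0.693147 / 0.397 = 1.746 hr
C(t) = C0 * exp(-ke*t) = 243 * exp(-0.397*14)
C(14) = 0.9371 mg/L


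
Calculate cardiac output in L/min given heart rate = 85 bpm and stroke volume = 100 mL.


CO = HR * SV
CO = 85 * 100 / 1000
CO = 8.5 L/min


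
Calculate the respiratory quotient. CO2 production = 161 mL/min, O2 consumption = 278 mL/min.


RQ = VCO2 / VO2
RQ = 161 / 278
RQ = 0.5791


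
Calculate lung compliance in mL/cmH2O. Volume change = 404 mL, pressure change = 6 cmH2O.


C = dV / dP
C = 404 / 6
C = 67.33 mL/cmH2O


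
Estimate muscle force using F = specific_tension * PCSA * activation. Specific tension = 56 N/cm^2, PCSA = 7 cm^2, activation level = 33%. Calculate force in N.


F = sigma * PCSA * activation
F = 56 * 7 * 0.33
F = 129.4 N


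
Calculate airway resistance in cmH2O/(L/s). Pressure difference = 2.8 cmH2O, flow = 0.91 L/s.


R = dP / flow
R = 2.8 / 0.91
R = 3.077 cmH2O/(L/s)


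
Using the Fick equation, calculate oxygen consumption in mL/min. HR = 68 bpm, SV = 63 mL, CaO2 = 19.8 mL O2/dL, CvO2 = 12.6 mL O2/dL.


CO = HR*SV = 68*63/1000 = 4.284 L/min
a-v O2 diff = 19.8 - 12.6 = 7.2 mL/dL
VO2 = CO * (CaO2-CvO2) * 10 dL/L
VO2 = 4.284 * 7.2 * 10
VO2 = 308.4 mL/min


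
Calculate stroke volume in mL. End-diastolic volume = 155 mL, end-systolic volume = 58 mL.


SV = EDV - ESV
SV = 155 - 58
SV = 97 mL


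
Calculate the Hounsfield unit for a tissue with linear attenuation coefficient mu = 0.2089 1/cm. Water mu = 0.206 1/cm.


HU = ((mu_tissue - mu_water) / mu_water) * 1000
HU = ((0.2089 - 0.206) / 0.206) * 1000
HU = 14.08


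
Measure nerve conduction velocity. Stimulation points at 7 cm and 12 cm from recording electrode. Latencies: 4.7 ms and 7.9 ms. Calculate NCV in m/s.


Distance = (12 - 7) / 100 = 0.05 m
dt = (7.9 - 4.7) / 1000 = 0.0032 s
NCV = dist / dt = 15.62 m/s


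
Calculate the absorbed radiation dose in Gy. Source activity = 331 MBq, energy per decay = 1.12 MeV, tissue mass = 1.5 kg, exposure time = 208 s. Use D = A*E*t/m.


A = 331 MBq = 3.3100e+08 Bq
E = 1.12 MeV = 1.79424e-13 J
D = A*E*t/m = 3.3100e+08*1.79424e-13*208/1.5
D = 0.008235 Gy


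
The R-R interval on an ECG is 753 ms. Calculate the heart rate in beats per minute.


HR = 60 / RR_interval(s)
RR = 753 ms = 0.753 s
HR = 60 / 0.753 = 79.68 bpm


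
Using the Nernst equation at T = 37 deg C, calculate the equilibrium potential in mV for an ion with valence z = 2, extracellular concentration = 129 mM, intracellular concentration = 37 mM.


E = (RT/(zF)) * ln(C_out/C_in)
T = 37 + 273.15 = 310.15 K
E = (8.314 * 310.15 / (2 * 96485)) * ln(129/37)
E = 16.69 mV


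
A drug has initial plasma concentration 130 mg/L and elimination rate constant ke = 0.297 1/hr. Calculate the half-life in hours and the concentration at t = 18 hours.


t_half = ln(2) / ke = 0.693147 / 0.297 = 2.334 hr
C(t) = C0 * exp(-ke*t) = 130 * exp(-0.297*18)
C(18) = 0.6197 mg/L


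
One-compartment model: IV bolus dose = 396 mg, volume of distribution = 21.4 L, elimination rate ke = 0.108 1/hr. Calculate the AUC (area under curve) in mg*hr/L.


C0 = Dose/Vd = 396/21.4 = 18.5047 mg/L
AUC = C0/ke = 18.5047/0.108
AUC = 171.3 mg*hr/L


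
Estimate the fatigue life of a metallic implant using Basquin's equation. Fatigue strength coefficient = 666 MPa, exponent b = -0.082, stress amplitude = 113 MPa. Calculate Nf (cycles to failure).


sigma_a = sigma_f' * (2Nf)^b
2Nf = (sigma_a/sigma_f')^(1/b)
2Nf = (113/666)^(1/-0.082)
2Nf = 2.4835366e+09
Nf = 1.2418e+09


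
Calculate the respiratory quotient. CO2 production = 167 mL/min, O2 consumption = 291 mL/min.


RQ = VCO2 / VO2
RQ = 167 / 291
RQ = 0.5739


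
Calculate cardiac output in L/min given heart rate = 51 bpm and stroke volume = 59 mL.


CO = HR * SV
CO = 51 * 59 / 1000
CO = 3.009 L/min


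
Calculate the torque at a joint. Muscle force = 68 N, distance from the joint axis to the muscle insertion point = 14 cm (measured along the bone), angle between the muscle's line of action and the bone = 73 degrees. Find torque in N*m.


Torque = F * d * sin(theta)   (moment arm = d*sin(theta))
d = 14 cm = 0.14 m
Torque = 68 * 0.14 * sin(73)
Torque = 9.104 N*m


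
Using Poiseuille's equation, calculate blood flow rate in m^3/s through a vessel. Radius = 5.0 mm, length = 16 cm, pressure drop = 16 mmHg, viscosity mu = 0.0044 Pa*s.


Q = pi*r^4*dP / (8*mu*L)
r = 0.005 m, L = 0.16 m
dP = 16 mmHg = 2133.152 Pa
Q = 7.4369e-04 m^3/s


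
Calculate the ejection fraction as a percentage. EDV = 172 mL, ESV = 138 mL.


SV = EDV - ESV = 172 - 138 = 34 mL
EF = SV/EDV * 100 = 34/172 * 100
EF = 19.77%


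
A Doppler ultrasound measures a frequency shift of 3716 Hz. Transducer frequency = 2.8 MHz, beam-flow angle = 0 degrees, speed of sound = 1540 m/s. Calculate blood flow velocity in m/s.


v = fd * c / (2 * f0 * cos(theta))
v = 3716 * 1540 / (2 * 2.8000e+06 * cos(0))
v = 1.022 m/s


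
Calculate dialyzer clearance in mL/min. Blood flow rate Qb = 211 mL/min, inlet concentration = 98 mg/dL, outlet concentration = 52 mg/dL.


K = Qb * (Cb_in - Cb_out) / Cb_in
K = 211 * (98 - 52) / 98
K = 99.04 mL/min


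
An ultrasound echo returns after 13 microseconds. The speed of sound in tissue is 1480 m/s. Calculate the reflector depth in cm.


depth = c * t / 2
t = 13 us = 1.3000e-05 s
depth = 1480 * 1.3000e-05 / 2
depth = 0.00962 m = 0.962 cm


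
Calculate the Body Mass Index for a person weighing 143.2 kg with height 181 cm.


BMI = weight / height^2
height = 181 cm = 1.81 m
BMI = 143.2 / 1.81^2
BMI = 43.71 kg/m^2


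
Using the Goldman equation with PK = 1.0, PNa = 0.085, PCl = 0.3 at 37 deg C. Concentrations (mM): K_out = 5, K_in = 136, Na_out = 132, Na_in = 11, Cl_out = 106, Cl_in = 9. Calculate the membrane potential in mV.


Vm = (RT/F)*ln((PK*Ko + PNa*Nao + PCl*Cli)/(PK*Ki + PNa*Nai + PCl*Clo))
Numer = 18.92, Denom = 168.735
Vm = -58.48 mV


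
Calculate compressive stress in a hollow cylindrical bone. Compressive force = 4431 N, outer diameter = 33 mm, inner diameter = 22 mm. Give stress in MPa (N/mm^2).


A = pi*(r_o^2 - r_i^2)
r_o = 16.5 mm, r_i = 11 mm
A = 475.166 mm^2
sigma = F/A = 4431 / 475.166
sigma = 9.325 MPa


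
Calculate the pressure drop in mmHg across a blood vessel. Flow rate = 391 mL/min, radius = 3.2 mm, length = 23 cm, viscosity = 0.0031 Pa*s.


dP = 8*mu*L*Q / (pi*r^4)
Q = 391 mL/min = 6.51667e-06 m^3/s
dP = 112.838 Pa = 112.838 / 133.322 mmHg = 0.8464 mmHg


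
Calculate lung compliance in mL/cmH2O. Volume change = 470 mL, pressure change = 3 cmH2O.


C = dV / dP
C = 470 / 3
C = 156.7 mL/cmH2O


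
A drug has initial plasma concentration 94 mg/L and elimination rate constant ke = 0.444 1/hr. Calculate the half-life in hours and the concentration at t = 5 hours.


t_half = ln(2) / ke = 0.693147 / 0.444 = 1.561 hr
C(t) = C0 * exp(-ke*t) = 94 * exp(-0.444*5)
C(5) = 10.21 mg/L


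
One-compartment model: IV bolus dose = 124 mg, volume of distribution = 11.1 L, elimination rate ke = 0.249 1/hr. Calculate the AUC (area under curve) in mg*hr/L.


C0 = Dose/Vd = 124/11.1 = 11.1712 mg/L
AUC = C0/ke = 11.1712/0.249
AUC = 44.86 mg*hr/L


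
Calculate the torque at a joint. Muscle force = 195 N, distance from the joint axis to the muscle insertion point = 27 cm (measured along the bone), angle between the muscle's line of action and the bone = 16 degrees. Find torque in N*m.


Torque = F * d * sin(theta)   (moment arm = d*sin(theta))
d = 27 cm = 0.27 m
Torque = 195 * 0.27 * sin(16)
Torque = 14.51 N*m


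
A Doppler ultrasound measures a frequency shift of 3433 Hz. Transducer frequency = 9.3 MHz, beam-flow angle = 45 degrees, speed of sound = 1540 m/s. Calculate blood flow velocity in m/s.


v = fd * c / (2 * f0 * cos(theta))
v = 3433 * 1540 / (2 * 9.3000e+06 * cos(45))
v = 0.402 m/s


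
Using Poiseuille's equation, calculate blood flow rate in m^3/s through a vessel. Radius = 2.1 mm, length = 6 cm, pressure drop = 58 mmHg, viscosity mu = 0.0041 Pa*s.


Q = pi*r^4*dP / (8*mu*L)
r = 0.0021 m, L = 0.06 m
dP = 58 mmHg = 7732.676 Pa
Q = 2.4007e-04 m^3/s


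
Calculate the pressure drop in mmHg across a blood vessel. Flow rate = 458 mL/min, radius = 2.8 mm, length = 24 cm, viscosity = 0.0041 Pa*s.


dP = 8*mu*L*Q / (pi*r^4)
Q = 458 mL/min = 7.63333e-06 m^3/s
dP = 311.184 Pa = 311.184 / 133.322 mmHg = 2.334 mmHg


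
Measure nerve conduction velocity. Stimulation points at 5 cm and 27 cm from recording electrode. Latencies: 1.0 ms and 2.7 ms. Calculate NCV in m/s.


Distance = (27 - 5) / 100 = 0.22 m
dt = (2.7 - 1.0) / 1000 = 0.0017 s
NCV = dist / dt = 129.4 m/s


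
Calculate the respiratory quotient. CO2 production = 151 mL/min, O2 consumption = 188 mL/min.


RQ = VCO2 / VO2
RQ = 151 / 188
RQ = 0.8032


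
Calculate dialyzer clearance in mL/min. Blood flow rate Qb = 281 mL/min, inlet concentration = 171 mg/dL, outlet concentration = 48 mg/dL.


K = Qb * (Cb_in - Cb_out) / Cb_in
K = 281 * (171 - 48) / 171
K = 202.1 mL/min


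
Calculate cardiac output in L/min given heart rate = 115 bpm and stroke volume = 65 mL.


CO = HR * SV
CO = 115 * 65 / 1000
CO = 7.475 L/min


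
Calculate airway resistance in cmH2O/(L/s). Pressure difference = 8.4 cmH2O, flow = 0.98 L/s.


R = dP / flow
R = 8.4 / 0.98
R = 8.571 cmH2O/(L/s)


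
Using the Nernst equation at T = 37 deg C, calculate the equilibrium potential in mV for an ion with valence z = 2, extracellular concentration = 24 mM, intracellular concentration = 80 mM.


E = (RT/(zF)) * ln(C_out/C_in)
T = 37 + 273.15 = 310.15 K
E = (8.314 * 310.15 / (2 * 96485)) * ln(24/80)
E = -16.09 mV


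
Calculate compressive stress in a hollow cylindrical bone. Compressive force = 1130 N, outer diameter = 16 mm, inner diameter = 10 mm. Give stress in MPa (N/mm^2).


A = pi*(r_o^2 - r_i^2)
r_o = 8 mm, r_i = 5 mm
A = 122.522 mm^2
sigma = F/A = 1130 / 122.522
sigma = 9.223 MPa


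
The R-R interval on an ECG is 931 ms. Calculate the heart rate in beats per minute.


HR = 60 / RR_interval(s)
RR = 931 ms = 0.931 s
HR = 60 / 0.931 = 64.45 bpm


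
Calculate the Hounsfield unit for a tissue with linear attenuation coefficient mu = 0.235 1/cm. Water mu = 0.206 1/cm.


HU = ((mu_tissue - mu_water) / mu_water) * 1000
HU = ((0.235 - 0.206) / 0.206) * 1000
HU = 140.8


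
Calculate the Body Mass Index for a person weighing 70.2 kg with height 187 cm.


BMI = weight / height^2
height = 187 cm = 1.87 m
BMI = 70.2 / 1.87^2
BMI = 20.07 kg/m^2


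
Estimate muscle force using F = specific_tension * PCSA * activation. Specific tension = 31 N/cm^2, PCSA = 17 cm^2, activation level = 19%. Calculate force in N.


F = sigma * PCSA * activation
F = 31 * 17 * 0.19
F = 100.1 N


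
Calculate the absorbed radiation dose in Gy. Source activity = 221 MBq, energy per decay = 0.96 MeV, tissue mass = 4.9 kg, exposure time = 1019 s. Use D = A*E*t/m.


A = 221 MBq = 2.2100e+08 Bq
E = 0.96 MeV = 1.53792e-13 J
D = A*E*t/m = 2.2100e+08*1.53792e-13*1019/4.9
D = 0.007068 Gy


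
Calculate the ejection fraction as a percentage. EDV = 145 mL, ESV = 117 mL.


SV = EDV - ESV = 145 - 117 = 28 mL
EF = SV/EDV * 100 = 28/145 * 100
EF = 19.31%


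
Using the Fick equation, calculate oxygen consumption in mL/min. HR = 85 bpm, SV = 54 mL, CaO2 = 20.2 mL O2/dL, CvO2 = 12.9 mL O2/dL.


CO = HR*SV = 85*54/1000 = 4.59 L/min
a-v O2 diff = 20.2 - 12.9 = 7.3 mL/dL
VO2 = CO * (CaO2-CvO2) * 10 dL/L
VO2 = 4.59 * 7.3 * 10
VO2 = 335.1 mL/min


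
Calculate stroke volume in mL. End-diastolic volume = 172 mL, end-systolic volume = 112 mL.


SV = EDV - ESV
SV = 172 - 112
SV = 60 mL


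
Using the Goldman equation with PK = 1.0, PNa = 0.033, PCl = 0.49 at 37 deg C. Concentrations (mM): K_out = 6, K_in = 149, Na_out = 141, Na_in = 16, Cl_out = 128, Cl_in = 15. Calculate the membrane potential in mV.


Vm = (RT/F)*ln((PK*Ko + PNa*Nao + PCl*Cli)/(PK*Ki + PNa*Nai + PCl*Clo))
Numer = 18.003, Denom = 212.248
Vm = -65.94 mV


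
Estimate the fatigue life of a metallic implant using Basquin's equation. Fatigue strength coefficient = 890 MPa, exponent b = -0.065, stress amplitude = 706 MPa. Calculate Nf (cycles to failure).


sigma_a = sigma_f' * (2Nf)^b
2Nf = (sigma_a/sigma_f')^(1/b)
2Nf = (706/890)^(1/-0.065)
2Nf = 35.274936
Nf = 17.64


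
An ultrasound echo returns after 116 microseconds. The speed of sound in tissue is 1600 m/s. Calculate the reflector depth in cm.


depth = c * t / 2
t = 116 us = 1.1600e-04 s
depth = 1600 * 1.1600e-04 / 2
depth = 0.0928 m = 9.28 cm


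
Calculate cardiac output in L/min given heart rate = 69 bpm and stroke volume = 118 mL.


CO = HR * SV
CO = 69 * 118 / 1000
CO = 8.142 L/min


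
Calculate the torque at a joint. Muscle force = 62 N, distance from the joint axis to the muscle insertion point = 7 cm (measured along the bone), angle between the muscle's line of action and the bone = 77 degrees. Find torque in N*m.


Torque = F * d * sin(theta)   (moment arm = d*sin(theta))
d = 7 cm = 0.07 m
Torque = 62 * 0.07 * sin(77)
Torque = 4.229 N*m


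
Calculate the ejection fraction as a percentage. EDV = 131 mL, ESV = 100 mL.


SV = EDV - ESV = 131 - 100 = 31 mL
EF = SV/EDV * 100 = 31/131 * 100
EF = 23.66%


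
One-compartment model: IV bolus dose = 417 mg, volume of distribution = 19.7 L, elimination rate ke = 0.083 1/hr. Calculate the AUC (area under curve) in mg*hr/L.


C0 = Dose/Vd = 417/19.7 = 21.1675 mg/L
AUC = C0/ke = 21.1675/0.083
AUC = 255 mg*hr/L


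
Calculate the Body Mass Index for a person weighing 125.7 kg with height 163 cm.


BMI = weight / height^2
height = 163 cm = 1.63 m
BMI = 125.7 / 1.63^2
BMI = 47.31 kg/m^2


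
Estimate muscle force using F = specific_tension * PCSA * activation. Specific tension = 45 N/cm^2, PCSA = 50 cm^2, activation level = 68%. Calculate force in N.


F = sigma * PCSA * activation
F = 45 * 50 * 0.68
F = 1530 N


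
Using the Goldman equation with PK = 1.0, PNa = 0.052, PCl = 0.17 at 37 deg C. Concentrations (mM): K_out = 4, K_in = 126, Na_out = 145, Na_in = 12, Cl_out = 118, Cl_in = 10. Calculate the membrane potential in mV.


Vm = (RT/F)*ln((PK*Ko + PNa*Nao + PCl*Cli)/(PK*Ki + PNa*Nai + PCl*Clo))
Numer = 13.24, Denom = 146.684
Vm = -64.28 mV


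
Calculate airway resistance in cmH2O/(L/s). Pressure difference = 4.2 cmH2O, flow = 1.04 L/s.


R = dP / flow
R = 4.2 / 1.04
R = 4.038 cmH2O/(L/s)


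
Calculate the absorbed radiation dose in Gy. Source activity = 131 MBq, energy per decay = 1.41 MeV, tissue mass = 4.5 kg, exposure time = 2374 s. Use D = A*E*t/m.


A = 131 MBq = 1.3100e+08 Bq
E = 1.41 MeV = 2.25882e-13 J
D = A*E*t/m = 1.3100e+08*2.25882e-13*2374/4.5
D = 0.01561 Gy


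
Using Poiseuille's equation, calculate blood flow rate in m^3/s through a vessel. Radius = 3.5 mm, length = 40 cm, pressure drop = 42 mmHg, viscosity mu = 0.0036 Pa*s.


Q = pi*r^4*dP / (8*mu*L)
r = 0.0035 m, L = 0.4 m
dP = 42 mmHg = 5599.524 Pa
Q = 2.2915e-04 m^3/s


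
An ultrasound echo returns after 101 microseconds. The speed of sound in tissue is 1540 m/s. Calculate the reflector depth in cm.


depth = c * t / 2
t = 101 us = 1.0100e-04 s
depth = 1540 * 1.0100e-04 / 2
depth = 0.07777 m = 7.777 cm


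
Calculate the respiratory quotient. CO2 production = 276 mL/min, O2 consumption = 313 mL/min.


RQ = VCO2 / VO2
RQ = 276 / 313
RQ = 0.8818


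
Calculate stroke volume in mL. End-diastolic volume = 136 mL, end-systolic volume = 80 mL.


SV = EDV - ESV
SV = 136 - 80
SV = 56 mL


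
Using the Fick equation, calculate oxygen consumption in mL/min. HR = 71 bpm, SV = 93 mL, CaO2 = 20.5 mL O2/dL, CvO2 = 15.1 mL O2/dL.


CO = HR*SV = 71*93/1000 = 6.603 L/min
a-v O2 diff = 20.5 - 15.1 = 5.4 mL/dL
VO2 = CO * (CaO2-CvO2) * 10 dL/L
VO2 = 6.603 * 5.4 * 10
VO2 = 356.6 mL/min


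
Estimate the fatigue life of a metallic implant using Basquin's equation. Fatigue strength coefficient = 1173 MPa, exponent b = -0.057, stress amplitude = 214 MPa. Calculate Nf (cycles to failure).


sigma_a = sigma_f' * (2Nf)^b
2Nf = (sigma_a/sigma_f')^(1/b)
2Nf = (214/1173)^(1/-0.057)
2Nf = 9.1808181e+12
Nf = 4.5904e+12


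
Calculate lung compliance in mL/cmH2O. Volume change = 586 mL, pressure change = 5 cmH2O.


C = dV / dP
C = 586 / 5
C = 117.2 mL/cmH2O


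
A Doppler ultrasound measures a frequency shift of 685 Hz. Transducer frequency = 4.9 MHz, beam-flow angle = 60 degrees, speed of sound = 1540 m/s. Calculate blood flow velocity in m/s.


v = fd * c / (2 * f0 * cos(theta))
v = 685 * 1540 / (2 * 4.9000e+06 * cos(60))
v = 0.2153 m/s


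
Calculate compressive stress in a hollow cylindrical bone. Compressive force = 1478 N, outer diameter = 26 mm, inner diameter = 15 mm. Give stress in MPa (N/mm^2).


A = pi*(r_o^2 - r_i^2)
r_o = 13 mm, r_i = 7.5 mm
A = 354.215 mm^2
sigma = F/A = 1478 / 354.215
sigma = 4.173 MPa


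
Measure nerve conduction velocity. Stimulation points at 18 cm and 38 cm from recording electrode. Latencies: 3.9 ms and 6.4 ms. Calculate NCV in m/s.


Distance = (38 - 18) / 100 = 0.2 m
dt = (6.4 - 3.9) / 1000 = 0.0025 s
NCV = dist / dt = 80 m/s


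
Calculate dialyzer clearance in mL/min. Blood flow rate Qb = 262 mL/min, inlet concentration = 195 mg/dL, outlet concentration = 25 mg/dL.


K = Qb * (Cb_in - Cb_out) / Cb_in
K = 262 * (195 - 25) / 195
K = 228.4 mL/min


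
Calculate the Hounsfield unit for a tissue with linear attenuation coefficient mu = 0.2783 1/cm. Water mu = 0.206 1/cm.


HU = ((mu_tissue - mu_water) / mu_water) * 1000
HU = ((0.2783 - 0.206) / 0.206) * 1000
HU = 351


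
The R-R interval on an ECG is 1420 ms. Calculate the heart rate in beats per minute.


HR = 60 / RR_interval(s)
RR = 1420 ms = 1.42 s
HR = 60 / 1.42 = 42.25 bpm


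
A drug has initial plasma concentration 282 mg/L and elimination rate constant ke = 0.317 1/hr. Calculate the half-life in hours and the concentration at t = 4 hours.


t_half = ln(2) / ke = 0.693147 / 0.317 = 2.187 hr
C(t) = C0 * exp(-ke*t) = 282 * exp(-0.317*4)
C(4) = 79.35 mg/L


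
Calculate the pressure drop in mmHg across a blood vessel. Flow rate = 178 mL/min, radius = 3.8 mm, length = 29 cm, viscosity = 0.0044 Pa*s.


dP = 8*mu*L*Q / (pi*r^4)
Q = 178 mL/min = 2.96667e-06 m^3/s
dP = 46.2302 Pa = 46.2302 / 133.322 mmHg = 0.3468 mmHg


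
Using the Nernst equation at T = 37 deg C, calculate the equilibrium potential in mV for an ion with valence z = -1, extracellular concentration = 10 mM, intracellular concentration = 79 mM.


E = (RT/(zF)) * ln(C_out/C_in)
T = 37 + 273.15 = 310.15 K
E = (8.314 * 310.15 / (-1 * 96485)) * ln(10/79)
E = 55.24 mV


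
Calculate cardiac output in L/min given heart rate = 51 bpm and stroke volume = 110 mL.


CO = HR * SV
CO = 51 * 110 / 1000
CO = 5.61 L/min


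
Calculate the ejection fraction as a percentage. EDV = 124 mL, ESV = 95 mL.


SV = EDV - ESV = 124 - 95 = 29 mL
EF = SV/EDV * 100 = 29/124 * 100
EF = 23.39%


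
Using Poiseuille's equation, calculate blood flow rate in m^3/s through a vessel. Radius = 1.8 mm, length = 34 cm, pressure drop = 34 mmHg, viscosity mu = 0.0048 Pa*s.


Q = pi*r^4*dP / (8*mu*L)
r = 0.0018 m, L = 0.34 m
dP = 34 mmHg = 4532.948 Pa
Q = 1.1450e-05 m^3/s


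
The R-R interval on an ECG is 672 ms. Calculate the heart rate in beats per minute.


HR = 60 / RR_interval(s)
RR = 672 ms = 0.672 s
HR = 60 / 0.672 = 89.29 bpm


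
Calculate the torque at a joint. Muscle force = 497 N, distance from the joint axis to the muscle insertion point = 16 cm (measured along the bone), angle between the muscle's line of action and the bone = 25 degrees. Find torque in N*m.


Torque = F * d * sin(theta)   (moment arm = d*sin(theta))
d = 16 cm = 0.16 m
Torque = 497 * 0.16 * sin(25)
Torque = 33.61 N*m


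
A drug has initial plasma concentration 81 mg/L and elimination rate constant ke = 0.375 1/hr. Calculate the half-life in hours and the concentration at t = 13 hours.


t_half = ln(2) / ke = 0.693147 / 0.375 = 1.848 hr
C(t) = C0 * exp(-ke*t) = 81 * exp(-0.375*13)
C(13) = 0.6184 mg/L


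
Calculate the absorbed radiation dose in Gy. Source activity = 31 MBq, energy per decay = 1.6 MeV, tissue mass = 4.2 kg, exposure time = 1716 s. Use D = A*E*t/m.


A = 31 MBq = 3.1000e+07 Bq
E = 1.6 MeV = 2.5632e-13 J
D = A*E*t/m = 3.1000e+07*2.5632e-13*1716/4.2
D = 0.003246 Gy


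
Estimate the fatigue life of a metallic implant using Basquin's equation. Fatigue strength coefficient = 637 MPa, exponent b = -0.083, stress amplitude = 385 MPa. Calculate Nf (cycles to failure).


sigma_a = sigma_f' * (2Nf)^b
2Nf = (sigma_a/sigma_f')^(1/b)
2Nf = (385/637)^(1/-0.083)
2Nf = 431.20438
Nf = 215.6


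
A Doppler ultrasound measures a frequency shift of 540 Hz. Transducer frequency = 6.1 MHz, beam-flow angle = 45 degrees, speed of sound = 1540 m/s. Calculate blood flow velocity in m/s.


v = fd * c / (2 * f0 * cos(theta))
v = 540 * 1540 / (2 * 6.1000e+06 * cos(45))
v = 0.0964 m/s


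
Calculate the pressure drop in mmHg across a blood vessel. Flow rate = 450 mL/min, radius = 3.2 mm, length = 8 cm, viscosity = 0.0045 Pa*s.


dP = 8*mu*L*Q / (pi*r^4)
Q = 450 mL/min = 7.5e-06 m^3/s
dP = 65.5698 Pa = 65.5698 / 133.322 mmHg = 0.4918 mmHg


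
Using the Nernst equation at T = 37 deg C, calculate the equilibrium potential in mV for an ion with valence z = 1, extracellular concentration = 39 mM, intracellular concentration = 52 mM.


E = (RT/(zF)) * ln(C_out/C_in)
T = 37 + 273.15 = 310.15 K
E = (8.314 * 310.15 / (1 * 96485)) * ln(39/52)
E = -7.688 mV


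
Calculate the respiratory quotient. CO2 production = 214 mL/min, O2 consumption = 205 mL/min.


RQ = VCO2 / VO2
RQ = 214 / 205
RQ = 1.044


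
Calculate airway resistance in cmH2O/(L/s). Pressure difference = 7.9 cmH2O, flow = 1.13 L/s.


R = dP / flow
R = 7.9 / 1.13
R = 6.991 cmH2O/(L/s)


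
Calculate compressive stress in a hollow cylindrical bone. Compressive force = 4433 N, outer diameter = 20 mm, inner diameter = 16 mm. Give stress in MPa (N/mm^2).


A = pi*(r_o^2 - r_i^2)
r_o = 10 mm, r_i = 8 mm
A = 113.097 mm^2
sigma = F/A = 4433 / 113.097
sigma = 39.2 MPa


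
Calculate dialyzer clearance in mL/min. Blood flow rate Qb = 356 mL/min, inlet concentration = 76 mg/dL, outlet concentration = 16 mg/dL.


K = Qb * (Cb_in - Cb_out) / Cb_in
K = 356 * (76 - 16) / 76
K = 281.1 mL/min


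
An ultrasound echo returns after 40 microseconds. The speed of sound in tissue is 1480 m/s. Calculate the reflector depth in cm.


depth = c * t / 2
t = 40 us = 4.0000e-05 s
depth = 1480 * 4.0000e-05 / 2
depth = 0.0296 m = 2.96 cm


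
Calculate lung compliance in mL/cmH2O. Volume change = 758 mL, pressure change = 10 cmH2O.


C = dV / dP
C = 758 / 10
C = 75.8 mL/cmH2O
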